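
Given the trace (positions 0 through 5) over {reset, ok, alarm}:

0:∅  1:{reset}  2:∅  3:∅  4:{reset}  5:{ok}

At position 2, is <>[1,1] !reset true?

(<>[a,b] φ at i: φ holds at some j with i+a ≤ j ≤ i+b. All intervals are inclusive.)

Check !reset at each j in [3,3]:
  j=3: true
Found at j=3 → formula holds.

Holds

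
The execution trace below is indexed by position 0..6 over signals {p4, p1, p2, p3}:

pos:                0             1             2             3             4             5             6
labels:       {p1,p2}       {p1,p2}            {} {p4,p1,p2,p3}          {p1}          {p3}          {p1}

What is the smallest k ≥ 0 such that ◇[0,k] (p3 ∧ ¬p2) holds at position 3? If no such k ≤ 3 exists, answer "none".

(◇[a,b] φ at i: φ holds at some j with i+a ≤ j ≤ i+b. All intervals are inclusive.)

Scan j = 3,4,… for (p3 ∧ ¬p2):
  j=3: fails
  j=4: fails
  j=5: holds
First hit at j=5, so smallest k = 5-3 = 2.

2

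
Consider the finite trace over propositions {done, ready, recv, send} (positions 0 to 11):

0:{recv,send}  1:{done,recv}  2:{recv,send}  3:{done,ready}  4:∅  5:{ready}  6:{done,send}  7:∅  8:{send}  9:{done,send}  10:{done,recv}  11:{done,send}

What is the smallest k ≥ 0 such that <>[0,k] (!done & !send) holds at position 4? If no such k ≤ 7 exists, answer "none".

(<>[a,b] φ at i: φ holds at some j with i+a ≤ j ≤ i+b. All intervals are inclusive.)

0

Scan j = 4,5,… for (!done & !send):
  j=4: holds
First hit at j=4, so smallest k = 4-4 = 0.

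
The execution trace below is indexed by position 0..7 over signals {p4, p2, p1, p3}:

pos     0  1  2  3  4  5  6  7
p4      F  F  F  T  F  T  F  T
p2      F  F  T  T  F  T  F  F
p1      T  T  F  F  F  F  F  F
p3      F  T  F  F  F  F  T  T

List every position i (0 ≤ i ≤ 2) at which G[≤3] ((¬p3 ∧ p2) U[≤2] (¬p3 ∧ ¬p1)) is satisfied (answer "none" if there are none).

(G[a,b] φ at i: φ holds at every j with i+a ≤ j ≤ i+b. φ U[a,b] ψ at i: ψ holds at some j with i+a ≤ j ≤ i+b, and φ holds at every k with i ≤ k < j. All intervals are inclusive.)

2

Evaluate at each i in [0,2]:
  i=0: ✗ (fails at j=0)
  i=1: ✗ (fails at j=1)
  i=2: ✓ (all of [2,5])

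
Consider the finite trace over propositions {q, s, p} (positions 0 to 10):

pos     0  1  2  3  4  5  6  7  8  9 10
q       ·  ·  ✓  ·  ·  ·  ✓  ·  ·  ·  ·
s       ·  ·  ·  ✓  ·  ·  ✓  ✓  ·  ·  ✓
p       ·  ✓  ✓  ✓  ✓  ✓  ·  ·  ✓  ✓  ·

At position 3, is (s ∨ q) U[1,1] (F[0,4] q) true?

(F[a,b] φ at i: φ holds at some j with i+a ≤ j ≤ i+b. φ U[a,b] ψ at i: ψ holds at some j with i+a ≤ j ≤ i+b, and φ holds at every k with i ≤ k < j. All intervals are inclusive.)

True

Need some j in [4,4] with F[0,4] q, and (s ∨ q) at every k in [3,j-1].
  j=4: F[0,4] q holds; (s ∨ q) holds at every k in [3,3] → satisfied.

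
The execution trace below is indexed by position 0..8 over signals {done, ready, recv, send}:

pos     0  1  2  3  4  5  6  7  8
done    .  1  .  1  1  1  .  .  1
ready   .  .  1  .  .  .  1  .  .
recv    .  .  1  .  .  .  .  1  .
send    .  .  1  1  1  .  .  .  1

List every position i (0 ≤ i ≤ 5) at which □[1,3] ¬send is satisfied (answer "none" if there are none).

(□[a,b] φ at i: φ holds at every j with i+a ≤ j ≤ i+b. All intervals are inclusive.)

Evaluate at each i in [0,5]:
  i=0: ✗ (fails at j=2)
  i=1: ✗ (fails at j=2)
  i=2: ✗ (fails at j=3)
  i=3: ✗ (fails at j=4)
  i=4: ✓ (all of [5,7])
  i=5: ✗ (fails at j=8)

4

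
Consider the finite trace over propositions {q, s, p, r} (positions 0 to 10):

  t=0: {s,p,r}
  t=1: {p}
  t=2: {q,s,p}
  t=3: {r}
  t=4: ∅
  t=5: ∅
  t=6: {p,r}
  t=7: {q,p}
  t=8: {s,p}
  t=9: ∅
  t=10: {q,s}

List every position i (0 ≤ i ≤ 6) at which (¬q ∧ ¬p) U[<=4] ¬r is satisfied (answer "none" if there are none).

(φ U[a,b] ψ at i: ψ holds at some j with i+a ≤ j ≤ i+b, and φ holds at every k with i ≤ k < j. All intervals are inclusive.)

1, 2, 3, 4, 5

Evaluate at each i in [0,6]:
  i=0: ✗ (lhs fails at k=0 before rhs at j=1)
  i=1: ✓ (rhs at j=1)
  i=2: ✓ (rhs at j=2)
  i=3: ✓ (rhs at j=4; lhs holds on [3,3])
  i=4: ✓ (rhs at j=4)
  i=5: ✓ (rhs at j=5)
  i=6: ✗ (lhs fails at k=6 before rhs at j=7)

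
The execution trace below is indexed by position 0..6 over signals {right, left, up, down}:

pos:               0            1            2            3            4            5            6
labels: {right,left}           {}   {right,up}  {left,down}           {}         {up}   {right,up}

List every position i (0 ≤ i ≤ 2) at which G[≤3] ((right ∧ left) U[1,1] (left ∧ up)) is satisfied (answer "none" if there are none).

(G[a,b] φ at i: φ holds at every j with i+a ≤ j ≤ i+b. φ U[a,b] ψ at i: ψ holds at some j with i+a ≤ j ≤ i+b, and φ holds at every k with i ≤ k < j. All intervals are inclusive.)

none

Evaluate at each i in [0,2]:
  i=0: ✗ (fails at j=0)
  i=1: ✗ (fails at j=1)
  i=2: ✗ (fails at j=2)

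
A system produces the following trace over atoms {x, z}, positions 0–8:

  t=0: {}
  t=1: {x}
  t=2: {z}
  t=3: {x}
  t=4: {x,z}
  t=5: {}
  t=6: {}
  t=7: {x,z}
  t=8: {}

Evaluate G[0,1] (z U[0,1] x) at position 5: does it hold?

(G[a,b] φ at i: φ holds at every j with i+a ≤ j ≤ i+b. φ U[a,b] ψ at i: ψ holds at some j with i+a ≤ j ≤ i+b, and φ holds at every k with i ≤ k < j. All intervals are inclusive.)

Check (z U[0,1] x) at every j in [5,6]:
  j=5: fails
  j=6: fails
Fails at j=5 → formula fails.

False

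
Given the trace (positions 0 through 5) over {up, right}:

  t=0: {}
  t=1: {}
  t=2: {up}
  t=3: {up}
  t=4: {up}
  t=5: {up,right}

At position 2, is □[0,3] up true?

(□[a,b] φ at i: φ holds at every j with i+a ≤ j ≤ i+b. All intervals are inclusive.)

Yes

Check up at every j in [2,5]:
  j=2: true
  j=3: true
  j=4: true
  j=5: true
All positions satisfy it → formula holds.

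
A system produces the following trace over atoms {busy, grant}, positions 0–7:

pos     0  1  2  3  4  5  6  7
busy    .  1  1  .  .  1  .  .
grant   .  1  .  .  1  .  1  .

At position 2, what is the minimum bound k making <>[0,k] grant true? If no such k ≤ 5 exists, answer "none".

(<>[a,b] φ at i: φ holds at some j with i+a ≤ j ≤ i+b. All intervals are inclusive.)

Scan j = 2,3,… for grant:
  j=2: fails
  j=3: fails
  j=4: holds
First hit at j=4, so smallest k = 4-2 = 2.

2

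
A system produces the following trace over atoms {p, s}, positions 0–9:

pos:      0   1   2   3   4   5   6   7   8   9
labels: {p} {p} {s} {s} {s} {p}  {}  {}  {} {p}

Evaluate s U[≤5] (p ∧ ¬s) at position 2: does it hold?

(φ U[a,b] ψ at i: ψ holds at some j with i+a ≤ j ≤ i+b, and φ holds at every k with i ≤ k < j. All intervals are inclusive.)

Need some j in [2,7] with (p ∧ ¬s), and s at every k in [2,j-1].
  j=2: (p ∧ ¬s) false.
  j=3: (p ∧ ¬s) false.
  j=4: (p ∧ ¬s) false.
  j=5: (p ∧ ¬s) holds; s holds at every k in [2,4] → satisfied.

Yes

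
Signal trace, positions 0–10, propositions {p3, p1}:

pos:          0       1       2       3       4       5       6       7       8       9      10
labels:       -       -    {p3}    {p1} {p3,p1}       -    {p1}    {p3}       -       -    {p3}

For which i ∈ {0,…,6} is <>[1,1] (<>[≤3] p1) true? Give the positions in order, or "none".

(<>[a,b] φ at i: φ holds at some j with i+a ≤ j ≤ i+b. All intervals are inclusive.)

Evaluate at each i in [0,6]:
  i=0: ✓ (witness j=1)
  i=1: ✓ (witness j=2)
  i=2: ✓ (witness j=3)
  i=3: ✓ (witness j=4)
  i=4: ✓ (witness j=5)
  i=5: ✓ (witness j=6)
  i=6: ✗ (none in [7,7])

0, 1, 2, 3, 4, 5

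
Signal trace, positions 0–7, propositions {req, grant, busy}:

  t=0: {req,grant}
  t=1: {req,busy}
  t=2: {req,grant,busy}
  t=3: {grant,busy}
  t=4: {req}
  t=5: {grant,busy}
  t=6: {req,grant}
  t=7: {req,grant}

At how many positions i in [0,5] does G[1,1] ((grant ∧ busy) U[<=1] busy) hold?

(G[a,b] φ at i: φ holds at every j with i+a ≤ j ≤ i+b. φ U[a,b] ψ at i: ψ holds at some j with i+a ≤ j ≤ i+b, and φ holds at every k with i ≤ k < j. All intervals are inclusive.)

Evaluate at each i in [0,5]:
  i=0: ✓ (all of [1,1])
  i=1: ✓ (all of [2,2])
  i=2: ✓ (all of [3,3])
  i=3: ✗ (fails at j=4)
  i=4: ✓ (all of [5,5])
  i=5: ✗ (fails at j=6)
Positions where it holds: {0, 1, 2, 4} → 4.

4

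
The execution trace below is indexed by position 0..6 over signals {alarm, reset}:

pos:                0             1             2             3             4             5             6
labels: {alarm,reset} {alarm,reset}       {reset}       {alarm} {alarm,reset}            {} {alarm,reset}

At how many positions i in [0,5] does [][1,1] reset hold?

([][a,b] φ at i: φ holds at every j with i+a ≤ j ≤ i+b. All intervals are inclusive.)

4

Evaluate at each i in [0,5]:
  i=0: ✓ (all of [1,1])
  i=1: ✓ (all of [2,2])
  i=2: ✗ (fails at j=3)
  i=3: ✓ (all of [4,4])
  i=4: ✗ (fails at j=5)
  i=5: ✓ (all of [6,6])
Positions where it holds: {0, 1, 3, 5} → 4.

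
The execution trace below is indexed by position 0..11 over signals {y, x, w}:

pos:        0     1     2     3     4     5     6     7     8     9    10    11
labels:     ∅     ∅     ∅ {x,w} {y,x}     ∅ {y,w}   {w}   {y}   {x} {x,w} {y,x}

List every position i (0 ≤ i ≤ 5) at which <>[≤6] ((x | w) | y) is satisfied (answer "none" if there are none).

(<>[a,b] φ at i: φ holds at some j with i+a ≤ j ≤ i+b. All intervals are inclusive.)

0, 1, 2, 3, 4, 5

Evaluate at each i in [0,5]:
  i=0: ✓ (witness j=3)
  i=1: ✓ (witness j=3)
  i=2: ✓ (witness j=3)
  i=3: ✓ (witness j=3)
  i=4: ✓ (witness j=4)
  i=5: ✓ (witness j=6)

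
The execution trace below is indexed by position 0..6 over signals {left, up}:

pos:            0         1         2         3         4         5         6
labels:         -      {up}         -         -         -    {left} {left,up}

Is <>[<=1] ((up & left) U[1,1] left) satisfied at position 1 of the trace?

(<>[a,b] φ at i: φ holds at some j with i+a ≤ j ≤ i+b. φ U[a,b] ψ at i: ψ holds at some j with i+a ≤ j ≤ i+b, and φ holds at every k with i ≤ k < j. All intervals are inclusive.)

False

Check ((up & left) U[1,1] left) at each j in [1,2]:
  j=1: fails
  j=2: fails
No position in the window satisfies it → formula fails.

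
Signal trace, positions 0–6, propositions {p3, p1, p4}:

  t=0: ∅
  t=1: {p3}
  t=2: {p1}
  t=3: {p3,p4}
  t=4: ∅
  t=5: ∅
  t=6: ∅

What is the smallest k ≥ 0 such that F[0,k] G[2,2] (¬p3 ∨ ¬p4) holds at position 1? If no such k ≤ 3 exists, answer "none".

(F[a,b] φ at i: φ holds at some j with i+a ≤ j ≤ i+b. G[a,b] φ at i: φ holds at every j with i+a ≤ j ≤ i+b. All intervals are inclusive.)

1

Scan j = 1,2,… for G[2,2] (¬p3 ∨ ¬p4):
  j=1: fails
  j=2: holds
First hit at j=2, so smallest k = 2-1 = 1.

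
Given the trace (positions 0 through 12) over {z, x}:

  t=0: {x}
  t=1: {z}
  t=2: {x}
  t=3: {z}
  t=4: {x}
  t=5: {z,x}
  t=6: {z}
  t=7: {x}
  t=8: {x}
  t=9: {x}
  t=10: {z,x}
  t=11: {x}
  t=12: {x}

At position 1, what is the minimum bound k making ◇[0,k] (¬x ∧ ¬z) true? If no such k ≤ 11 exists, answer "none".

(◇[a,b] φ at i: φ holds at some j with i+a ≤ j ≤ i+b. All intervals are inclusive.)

none

Scan j = 1,2,… for (¬x ∧ ¬z):
  j=1: fails
  j=2: fails
  j=3: fails
  j=4: fails
  j=5: fails
  j=6: fails
  j=7: fails
  j=8: fails
  j=9: fails
  j=10: fails
  j=11: fails
  j=12: fails
No j in [1,12] satisfies it → none.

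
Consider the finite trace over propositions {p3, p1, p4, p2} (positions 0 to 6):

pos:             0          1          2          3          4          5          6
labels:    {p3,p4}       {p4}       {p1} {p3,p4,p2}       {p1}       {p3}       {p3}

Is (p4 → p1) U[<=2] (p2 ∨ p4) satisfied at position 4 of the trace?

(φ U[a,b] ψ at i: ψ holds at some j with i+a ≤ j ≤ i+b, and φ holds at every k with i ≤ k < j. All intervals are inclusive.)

Need some j in [4,6] with (p2 ∨ p4), and (p4 → p1) at every k in [4,j-1].
  j=4: (p2 ∨ p4) false.
  j=5: (p2 ∨ p4) false.
  j=6: (p2 ∨ p4) false.
No j in the window works → until fails.

False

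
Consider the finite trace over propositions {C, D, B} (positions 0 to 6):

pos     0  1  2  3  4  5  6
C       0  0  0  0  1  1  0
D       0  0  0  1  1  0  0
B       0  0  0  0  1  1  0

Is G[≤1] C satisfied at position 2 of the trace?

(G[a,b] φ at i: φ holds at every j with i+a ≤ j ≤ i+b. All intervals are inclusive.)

Does not hold

Check C at every j in [2,3]:
  j=2: false
  j=3: false
Fails at j=2 → formula fails.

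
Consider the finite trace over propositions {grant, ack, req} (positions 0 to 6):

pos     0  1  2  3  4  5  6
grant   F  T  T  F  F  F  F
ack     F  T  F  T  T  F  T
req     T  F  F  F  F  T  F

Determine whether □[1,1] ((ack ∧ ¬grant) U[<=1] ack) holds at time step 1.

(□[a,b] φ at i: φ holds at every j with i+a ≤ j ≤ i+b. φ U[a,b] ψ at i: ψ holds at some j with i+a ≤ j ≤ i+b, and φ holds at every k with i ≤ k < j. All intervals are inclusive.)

Check ((ack ∧ ¬grant) U[<=1] ack) at every j in [2,2]:
  j=2: fails
Fails at j=2 → formula fails.

False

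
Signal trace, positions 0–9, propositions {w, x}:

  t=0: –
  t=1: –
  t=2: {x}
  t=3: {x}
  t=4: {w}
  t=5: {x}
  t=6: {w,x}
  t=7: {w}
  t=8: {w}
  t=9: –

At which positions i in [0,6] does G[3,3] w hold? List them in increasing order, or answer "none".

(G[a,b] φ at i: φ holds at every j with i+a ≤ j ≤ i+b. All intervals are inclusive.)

1, 3, 4, 5

Evaluate at each i in [0,6]:
  i=0: ✗ (fails at j=3)
  i=1: ✓ (all of [4,4])
  i=2: ✗ (fails at j=5)
  i=3: ✓ (all of [6,6])
  i=4: ✓ (all of [7,7])
  i=5: ✓ (all of [8,8])
  i=6: ✗ (fails at j=9)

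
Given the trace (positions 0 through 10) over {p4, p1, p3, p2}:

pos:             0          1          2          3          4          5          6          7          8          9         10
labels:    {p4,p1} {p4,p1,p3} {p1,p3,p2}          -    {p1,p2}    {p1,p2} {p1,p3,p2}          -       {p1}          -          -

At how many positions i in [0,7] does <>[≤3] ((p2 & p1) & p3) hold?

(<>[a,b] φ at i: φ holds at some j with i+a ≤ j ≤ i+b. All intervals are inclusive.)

Evaluate at each i in [0,7]:
  i=0: ✓ (witness j=2)
  i=1: ✓ (witness j=2)
  i=2: ✓ (witness j=2)
  i=3: ✓ (witness j=6)
  i=4: ✓ (witness j=6)
  i=5: ✓ (witness j=6)
  i=6: ✓ (witness j=6)
  i=7: ✗ (none in [7,10])
Positions where it holds: {0, 1, 2, 3, 4, 5, 6} → 7.

7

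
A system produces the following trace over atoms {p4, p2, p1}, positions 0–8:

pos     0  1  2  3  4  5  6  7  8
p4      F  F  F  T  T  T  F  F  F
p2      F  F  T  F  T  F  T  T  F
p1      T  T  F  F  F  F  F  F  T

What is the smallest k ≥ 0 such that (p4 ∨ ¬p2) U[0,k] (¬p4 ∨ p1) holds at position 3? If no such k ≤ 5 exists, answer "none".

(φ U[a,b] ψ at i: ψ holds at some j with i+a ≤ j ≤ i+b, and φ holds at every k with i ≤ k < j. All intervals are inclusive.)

3

Need earliest j ≥ 3 with (¬p4 ∨ p1), and (p4 ∨ ¬p2) at every k in [3,j-1].
  j=3: rhs fails.
  j=4: rhs fails.
  j=5: rhs fails.
  j=6: rhs holds; lhs holds on [3,5]. k = 3.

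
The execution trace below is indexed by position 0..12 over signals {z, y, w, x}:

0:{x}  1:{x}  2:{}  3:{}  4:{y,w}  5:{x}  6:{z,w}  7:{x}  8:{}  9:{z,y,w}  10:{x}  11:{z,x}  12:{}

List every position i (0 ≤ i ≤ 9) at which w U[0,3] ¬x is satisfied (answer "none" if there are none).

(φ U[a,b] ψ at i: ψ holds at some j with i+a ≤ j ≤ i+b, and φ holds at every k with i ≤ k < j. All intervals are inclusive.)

2, 3, 4, 6, 8, 9

Evaluate at each i in [0,9]:
  i=0: ✗ (lhs fails at k=0 before rhs at j=2)
  i=1: ✗ (lhs fails at k=1 before rhs at j=2)
  i=2: ✓ (rhs at j=2)
  i=3: ✓ (rhs at j=3)
  i=4: ✓ (rhs at j=4)
  i=5: ✗ (lhs fails at k=5 before rhs at j=6)
  i=6: ✓ (rhs at j=6)
  i=7: ✗ (lhs fails at k=7 before rhs at j=8)
  i=8: ✓ (rhs at j=8)
  i=9: ✓ (rhs at j=9)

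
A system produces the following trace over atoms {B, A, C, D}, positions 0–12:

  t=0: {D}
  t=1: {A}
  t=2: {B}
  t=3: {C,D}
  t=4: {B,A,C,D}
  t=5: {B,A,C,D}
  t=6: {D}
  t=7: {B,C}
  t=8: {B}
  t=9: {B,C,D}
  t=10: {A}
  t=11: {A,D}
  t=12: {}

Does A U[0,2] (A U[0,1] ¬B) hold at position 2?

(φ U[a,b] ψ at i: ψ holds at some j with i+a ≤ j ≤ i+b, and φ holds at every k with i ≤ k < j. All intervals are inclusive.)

Need some j in [2,4] with (A U[0,1] ¬B), and A at every k in [2,j-1].
  j=2: (A U[0,1] ¬B) — fails.
  j=3: (A U[0,1] ¬B) holds, but A fails at k=2 → not this j.
  j=4: (A U[0,1] ¬B) — fails.
No j in the window works → until fails.

False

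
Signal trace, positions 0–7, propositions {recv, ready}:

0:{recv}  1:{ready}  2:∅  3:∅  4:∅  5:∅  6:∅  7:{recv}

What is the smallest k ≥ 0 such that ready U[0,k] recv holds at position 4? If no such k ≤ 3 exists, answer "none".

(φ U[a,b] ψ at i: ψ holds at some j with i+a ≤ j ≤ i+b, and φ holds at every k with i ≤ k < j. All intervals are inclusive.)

Need earliest j ≥ 4 with recv, and ready at every k in [4,j-1].
  j=4: rhs fails.
  j=5: rhs fails.
  j=6: rhs fails.
  j=7: rhs holds but lhs fails at k=4.
No witness within the range → none.

none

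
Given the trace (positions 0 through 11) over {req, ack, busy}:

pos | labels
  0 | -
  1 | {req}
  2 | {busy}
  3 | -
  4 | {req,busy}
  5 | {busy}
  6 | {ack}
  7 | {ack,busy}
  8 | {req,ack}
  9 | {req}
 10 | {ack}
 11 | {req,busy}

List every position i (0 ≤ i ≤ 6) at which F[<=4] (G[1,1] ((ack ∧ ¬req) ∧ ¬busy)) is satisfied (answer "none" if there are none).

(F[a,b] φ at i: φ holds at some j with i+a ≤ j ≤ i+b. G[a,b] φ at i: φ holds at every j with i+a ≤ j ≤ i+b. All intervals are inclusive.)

Evaluate at each i in [0,6]:
  i=0: ✗ (none in [0,4])
  i=1: ✓ (witness j=5)
  i=2: ✓ (witness j=5)
  i=3: ✓ (witness j=5)
  i=4: ✓ (witness j=5)
  i=5: ✓ (witness j=5)
  i=6: ✓ (witness j=9)

1, 2, 3, 4, 5, 6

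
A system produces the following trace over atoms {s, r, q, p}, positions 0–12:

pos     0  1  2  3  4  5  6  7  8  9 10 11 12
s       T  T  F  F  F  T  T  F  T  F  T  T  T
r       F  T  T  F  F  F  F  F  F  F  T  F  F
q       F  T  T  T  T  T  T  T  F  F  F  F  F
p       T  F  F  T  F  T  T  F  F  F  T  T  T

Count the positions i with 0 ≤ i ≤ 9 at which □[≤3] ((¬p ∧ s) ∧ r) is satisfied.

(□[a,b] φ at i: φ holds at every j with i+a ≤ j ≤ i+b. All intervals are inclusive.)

0

Evaluate at each i in [0,9]:
  i=0: ✗ (fails at j=0)
  i=1: ✗ (fails at j=2)
  i=2: ✗ (fails at j=2)
  i=3: ✗ (fails at j=3)
  i=4: ✗ (fails at j=4)
  i=5: ✗ (fails at j=5)
  i=6: ✗ (fails at j=6)
  i=7: ✗ (fails at j=7)
  i=8: ✗ (fails at j=8)
  i=9: ✗ (fails at j=9)
Positions where it holds: {} → 0.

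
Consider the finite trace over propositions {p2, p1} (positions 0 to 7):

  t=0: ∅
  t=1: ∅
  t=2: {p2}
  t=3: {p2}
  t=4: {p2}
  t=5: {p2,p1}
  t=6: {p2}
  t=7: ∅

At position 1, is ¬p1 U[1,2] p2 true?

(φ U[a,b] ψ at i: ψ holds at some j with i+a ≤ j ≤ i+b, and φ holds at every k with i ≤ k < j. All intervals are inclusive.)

True

Need some j in [2,3] with p2, and ¬p1 at every k in [1,j-1].
  j=2: p2 holds; ¬p1 holds at every k in [1,1] → satisfied.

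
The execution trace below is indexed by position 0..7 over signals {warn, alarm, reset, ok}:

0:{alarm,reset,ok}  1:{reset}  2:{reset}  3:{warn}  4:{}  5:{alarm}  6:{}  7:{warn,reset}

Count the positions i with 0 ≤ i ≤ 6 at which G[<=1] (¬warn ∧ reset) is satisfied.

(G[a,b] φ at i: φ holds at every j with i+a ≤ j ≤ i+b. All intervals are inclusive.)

2

Evaluate at each i in [0,6]:
  i=0: ✓ (all of [0,1])
  i=1: ✓ (all of [1,2])
  i=2: ✗ (fails at j=3)
  i=3: ✗ (fails at j=3)
  i=4: ✗ (fails at j=4)
  i=5: ✗ (fails at j=5)
  i=6: ✗ (fails at j=6)
Positions where it holds: {0, 1} → 2.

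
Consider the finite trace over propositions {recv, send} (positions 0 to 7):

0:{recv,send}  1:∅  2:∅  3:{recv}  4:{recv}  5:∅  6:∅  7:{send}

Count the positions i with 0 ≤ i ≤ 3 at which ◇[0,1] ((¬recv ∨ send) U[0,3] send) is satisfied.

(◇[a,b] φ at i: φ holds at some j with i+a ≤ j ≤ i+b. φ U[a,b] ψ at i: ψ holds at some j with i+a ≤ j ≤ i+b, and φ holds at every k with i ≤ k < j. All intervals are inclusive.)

1

Evaluate at each i in [0,3]:
  i=0: ✓ (witness j=0)
  i=1: ✗ (none in [1,2])
  i=2: ✗ (none in [2,3])
  i=3: ✗ (none in [3,4])
Positions where it holds: {0} → 1.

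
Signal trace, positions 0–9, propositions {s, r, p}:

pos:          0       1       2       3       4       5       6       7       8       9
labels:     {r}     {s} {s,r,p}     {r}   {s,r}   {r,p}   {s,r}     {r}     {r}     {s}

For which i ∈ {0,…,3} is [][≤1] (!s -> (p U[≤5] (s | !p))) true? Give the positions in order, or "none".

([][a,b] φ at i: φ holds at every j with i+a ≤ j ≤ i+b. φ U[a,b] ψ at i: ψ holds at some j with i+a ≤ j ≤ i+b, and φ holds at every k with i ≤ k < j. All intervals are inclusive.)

Evaluate at each i in [0,3]:
  i=0: ✓ (all of [0,1])
  i=1: ✓ (all of [1,2])
  i=2: ✓ (all of [2,3])
  i=3: ✓ (all of [3,4])

0, 1, 2, 3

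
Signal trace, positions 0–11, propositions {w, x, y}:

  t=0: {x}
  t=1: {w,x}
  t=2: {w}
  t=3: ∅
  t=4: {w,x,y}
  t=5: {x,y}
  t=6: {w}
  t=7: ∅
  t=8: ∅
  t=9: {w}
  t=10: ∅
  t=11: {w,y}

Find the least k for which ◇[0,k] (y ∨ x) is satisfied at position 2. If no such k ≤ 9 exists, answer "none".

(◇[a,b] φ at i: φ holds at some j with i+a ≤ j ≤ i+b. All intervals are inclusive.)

Scan j = 2,3,… for (y ∨ x):
  j=2: fails
  j=3: fails
  j=4: holds
First hit at j=4, so smallest k = 4-2 = 2.

2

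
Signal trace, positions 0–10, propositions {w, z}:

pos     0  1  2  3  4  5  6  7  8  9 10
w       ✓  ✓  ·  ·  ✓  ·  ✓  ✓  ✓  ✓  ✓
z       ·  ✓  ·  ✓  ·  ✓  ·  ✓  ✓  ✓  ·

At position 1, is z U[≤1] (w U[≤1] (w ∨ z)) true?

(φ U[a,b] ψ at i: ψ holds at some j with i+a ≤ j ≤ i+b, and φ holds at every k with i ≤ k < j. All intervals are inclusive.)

Need some j in [1,2] with (w U[≤1] (w ∨ z)), and z at every k in [1,j-1].
  j=1: (w U[≤1] (w ∨ z)) holds; no prefix to check → satisfied.

True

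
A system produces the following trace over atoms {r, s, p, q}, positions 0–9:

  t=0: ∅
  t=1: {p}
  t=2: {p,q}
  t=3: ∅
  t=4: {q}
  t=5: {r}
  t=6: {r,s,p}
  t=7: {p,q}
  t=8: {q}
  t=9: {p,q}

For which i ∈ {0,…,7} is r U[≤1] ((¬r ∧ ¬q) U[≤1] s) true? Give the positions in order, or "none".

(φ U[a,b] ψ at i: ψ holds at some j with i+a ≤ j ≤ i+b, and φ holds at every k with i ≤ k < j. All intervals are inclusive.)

5, 6

Evaluate at each i in [0,7]:
  i=0: ✗ (no rhs in [0,1])
  i=1: ✗ (no rhs in [1,2])
  i=2: ✗ (no rhs in [2,3])
  i=3: ✗ (no rhs in [3,4])
  i=4: ✗ (no rhs in [4,5])
  i=5: ✓ (rhs at j=6; lhs holds on [5,5])
  i=6: ✓ (rhs at j=6)
  i=7: ✗ (no rhs in [7,8])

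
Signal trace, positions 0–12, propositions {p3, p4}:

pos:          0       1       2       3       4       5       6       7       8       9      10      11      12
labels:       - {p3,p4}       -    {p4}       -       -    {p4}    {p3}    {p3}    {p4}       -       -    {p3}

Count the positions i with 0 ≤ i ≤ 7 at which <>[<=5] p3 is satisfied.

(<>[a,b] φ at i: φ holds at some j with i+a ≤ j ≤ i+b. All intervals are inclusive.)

Evaluate at each i in [0,7]:
  i=0: ✓ (witness j=1)
  i=1: ✓ (witness j=1)
  i=2: ✓ (witness j=7)
  i=3: ✓ (witness j=7)
  i=4: ✓ (witness j=7)
  i=5: ✓ (witness j=7)
  i=6: ✓ (witness j=7)
  i=7: ✓ (witness j=7)
Positions where it holds: {0, 1, 2, 3, 4, 5, 6, 7} → 8.

8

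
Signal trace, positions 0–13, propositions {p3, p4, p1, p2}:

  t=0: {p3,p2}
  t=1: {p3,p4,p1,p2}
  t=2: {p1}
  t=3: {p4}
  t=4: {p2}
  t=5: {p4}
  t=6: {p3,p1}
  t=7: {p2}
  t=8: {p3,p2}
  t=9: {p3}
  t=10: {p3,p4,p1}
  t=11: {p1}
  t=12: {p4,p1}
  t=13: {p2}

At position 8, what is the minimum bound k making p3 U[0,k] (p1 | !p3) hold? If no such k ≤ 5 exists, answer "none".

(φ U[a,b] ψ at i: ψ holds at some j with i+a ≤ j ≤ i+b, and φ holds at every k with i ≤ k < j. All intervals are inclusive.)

2

Need earliest j ≥ 8 with (p1 | !p3), and p3 at every k in [8,j-1].
  j=8: rhs fails.
  j=9: rhs fails.
  j=10: rhs holds; lhs holds on [8,9]. k = 2.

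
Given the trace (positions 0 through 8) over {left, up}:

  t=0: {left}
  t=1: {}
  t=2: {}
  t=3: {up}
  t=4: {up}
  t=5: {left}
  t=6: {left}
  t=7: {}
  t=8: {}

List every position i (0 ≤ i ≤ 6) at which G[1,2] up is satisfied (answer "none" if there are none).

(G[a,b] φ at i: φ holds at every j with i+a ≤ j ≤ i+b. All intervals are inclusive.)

Evaluate at each i in [0,6]:
  i=0: ✗ (fails at j=1)
  i=1: ✗ (fails at j=2)
  i=2: ✓ (all of [3,4])
  i=3: ✗ (fails at j=5)
  i=4: ✗ (fails at j=5)
  i=5: ✗ (fails at j=6)
  i=6: ✗ (fails at j=7)

2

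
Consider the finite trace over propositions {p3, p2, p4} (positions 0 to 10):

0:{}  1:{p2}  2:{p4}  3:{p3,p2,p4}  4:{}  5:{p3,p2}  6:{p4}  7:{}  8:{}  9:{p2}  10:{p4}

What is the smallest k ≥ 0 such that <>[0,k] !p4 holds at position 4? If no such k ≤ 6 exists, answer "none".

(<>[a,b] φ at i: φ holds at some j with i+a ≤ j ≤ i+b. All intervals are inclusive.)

Scan j = 4,5,… for !p4:
  j=4: holds
First hit at j=4, so smallest k = 4-4 = 0.

0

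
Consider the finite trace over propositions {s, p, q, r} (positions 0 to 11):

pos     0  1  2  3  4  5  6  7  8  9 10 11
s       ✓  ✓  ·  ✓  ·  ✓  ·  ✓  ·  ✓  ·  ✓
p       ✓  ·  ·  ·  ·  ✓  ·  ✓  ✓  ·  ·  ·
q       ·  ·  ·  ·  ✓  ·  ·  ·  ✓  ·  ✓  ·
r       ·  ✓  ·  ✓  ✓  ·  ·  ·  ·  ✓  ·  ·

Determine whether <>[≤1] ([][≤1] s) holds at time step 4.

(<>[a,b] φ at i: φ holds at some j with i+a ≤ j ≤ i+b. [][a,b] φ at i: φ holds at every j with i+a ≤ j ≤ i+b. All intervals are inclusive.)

Check [][≤1] s at each j in [4,5]:
  j=4: fails at 4
  j=5: fails at 6
No position in the window satisfies it → formula fails.

Does not hold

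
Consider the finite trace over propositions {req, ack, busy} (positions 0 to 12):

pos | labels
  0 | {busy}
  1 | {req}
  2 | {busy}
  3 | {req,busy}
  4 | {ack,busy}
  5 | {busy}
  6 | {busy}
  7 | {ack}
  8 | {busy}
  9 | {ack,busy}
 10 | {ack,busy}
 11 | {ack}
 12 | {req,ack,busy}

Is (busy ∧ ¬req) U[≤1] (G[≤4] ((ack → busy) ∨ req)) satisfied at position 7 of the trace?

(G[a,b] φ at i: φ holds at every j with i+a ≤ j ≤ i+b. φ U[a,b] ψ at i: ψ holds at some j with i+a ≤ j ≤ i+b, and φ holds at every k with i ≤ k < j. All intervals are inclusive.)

Need some j in [7,8] with G[≤4] ((ack → busy) ∨ req), and (busy ∧ ¬req) at every k in [7,j-1].
  j=7: G[≤4] ((ack → busy) ∨ req) — fails at 7.
  j=8: G[≤4] ((ack → busy) ∨ req) — fails at 11.
No j in the window works → until fails.

Does not hold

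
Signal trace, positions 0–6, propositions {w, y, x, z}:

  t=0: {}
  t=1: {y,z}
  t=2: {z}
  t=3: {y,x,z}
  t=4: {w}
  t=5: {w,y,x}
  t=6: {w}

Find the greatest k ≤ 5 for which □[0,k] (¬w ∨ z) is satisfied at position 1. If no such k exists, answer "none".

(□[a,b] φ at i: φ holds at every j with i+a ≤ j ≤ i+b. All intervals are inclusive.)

2

(¬w ∨ z) must hold from j=1 onward; find where it first fails.
  j=1: holds
  j=2: holds
  j=3: holds
  j=4: fails
Holds on [1,3], so largest k = 2.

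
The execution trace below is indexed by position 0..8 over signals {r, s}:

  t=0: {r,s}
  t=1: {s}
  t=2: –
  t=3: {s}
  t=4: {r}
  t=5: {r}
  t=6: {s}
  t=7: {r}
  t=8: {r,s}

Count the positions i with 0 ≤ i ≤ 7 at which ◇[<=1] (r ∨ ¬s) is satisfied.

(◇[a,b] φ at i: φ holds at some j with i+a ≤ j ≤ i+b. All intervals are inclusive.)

Evaluate at each i in [0,7]:
  i=0: ✓ (witness j=0)
  i=1: ✓ (witness j=2)
  i=2: ✓ (witness j=2)
  i=3: ✓ (witness j=4)
  i=4: ✓ (witness j=4)
  i=5: ✓ (witness j=5)
  i=6: ✓ (witness j=7)
  i=7: ✓ (witness j=7)
Positions where it holds: {0, 1, 2, 3, 4, 5, 6, 7} → 8.

8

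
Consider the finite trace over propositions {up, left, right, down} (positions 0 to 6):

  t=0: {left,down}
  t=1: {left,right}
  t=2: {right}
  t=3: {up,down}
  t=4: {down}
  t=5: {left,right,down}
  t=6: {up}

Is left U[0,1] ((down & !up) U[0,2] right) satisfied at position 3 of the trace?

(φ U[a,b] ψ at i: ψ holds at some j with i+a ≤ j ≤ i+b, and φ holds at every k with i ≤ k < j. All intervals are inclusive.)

False

Need some j in [3,4] with ((down & !up) U[0,2] right), and left at every k in [3,j-1].
  j=3: ((down & !up) U[0,2] right) — fails.
  j=4: ((down & !up) U[0,2] right) holds, but left fails at k=3 → not this j.
No j in the window works → until fails.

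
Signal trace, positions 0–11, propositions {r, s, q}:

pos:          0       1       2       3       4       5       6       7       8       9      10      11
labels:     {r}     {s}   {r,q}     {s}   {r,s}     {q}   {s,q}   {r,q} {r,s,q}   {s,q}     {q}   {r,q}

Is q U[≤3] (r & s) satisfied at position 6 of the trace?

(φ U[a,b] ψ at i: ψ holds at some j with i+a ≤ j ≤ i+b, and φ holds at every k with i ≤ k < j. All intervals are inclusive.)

Need some j in [6,9] with (r & s), and q at every k in [6,j-1].
  j=6: (r & s) false.
  j=7: (r & s) false.
  j=8: (r & s) holds; q holds at every k in [6,7] → satisfied.

Holds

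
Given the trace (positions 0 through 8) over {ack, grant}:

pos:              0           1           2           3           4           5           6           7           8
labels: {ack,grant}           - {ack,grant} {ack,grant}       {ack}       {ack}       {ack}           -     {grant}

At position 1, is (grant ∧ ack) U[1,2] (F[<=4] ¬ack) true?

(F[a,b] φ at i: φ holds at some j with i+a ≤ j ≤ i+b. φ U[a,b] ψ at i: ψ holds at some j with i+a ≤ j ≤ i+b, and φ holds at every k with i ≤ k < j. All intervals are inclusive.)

No

Need some j in [2,3] with F[<=4] ¬ack, and (grant ∧ ack) at every k in [1,j-1].
  j=2: F[<=4] ¬ack — fails (none in [2,6]).
  j=3: F[<=4] ¬ack holds, but (grant ∧ ack) fails at k=1 → not this j.
No j in the window works → until fails.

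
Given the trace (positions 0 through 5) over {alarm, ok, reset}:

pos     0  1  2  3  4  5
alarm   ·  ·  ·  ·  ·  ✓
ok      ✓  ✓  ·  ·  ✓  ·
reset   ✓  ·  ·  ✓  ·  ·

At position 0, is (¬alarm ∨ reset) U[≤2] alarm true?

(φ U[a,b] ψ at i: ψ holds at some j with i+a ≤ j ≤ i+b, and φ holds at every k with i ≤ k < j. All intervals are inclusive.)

Does not hold

Need some j in [0,2] with alarm, and (¬alarm ∨ reset) at every k in [0,j-1].
  j=0: alarm false.
  j=1: alarm false.
  j=2: alarm false.
No j in the window works → until fails.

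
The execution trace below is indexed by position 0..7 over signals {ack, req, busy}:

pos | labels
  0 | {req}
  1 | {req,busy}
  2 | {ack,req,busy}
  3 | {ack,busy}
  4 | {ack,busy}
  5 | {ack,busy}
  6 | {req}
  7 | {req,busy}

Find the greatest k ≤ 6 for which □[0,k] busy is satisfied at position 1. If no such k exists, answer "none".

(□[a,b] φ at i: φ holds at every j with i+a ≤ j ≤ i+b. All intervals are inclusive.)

busy must hold from j=1 onward; find where it first fails.
  j=1: holds
  j=2: holds
  j=3: holds
  j=4: holds
  j=5: holds
  j=6: fails
Holds on [1,5], so largest k = 4.

4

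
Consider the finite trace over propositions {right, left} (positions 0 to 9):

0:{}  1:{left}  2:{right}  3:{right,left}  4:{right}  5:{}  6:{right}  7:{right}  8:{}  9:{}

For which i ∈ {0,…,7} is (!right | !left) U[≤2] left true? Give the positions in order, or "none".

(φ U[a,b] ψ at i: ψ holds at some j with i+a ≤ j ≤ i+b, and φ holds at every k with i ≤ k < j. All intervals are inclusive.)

0, 1, 2, 3

Evaluate at each i in [0,7]:
  i=0: ✓ (rhs at j=1; lhs holds on [0,0])
  i=1: ✓ (rhs at j=1)
  i=2: ✓ (rhs at j=3; lhs holds on [2,2])
  i=3: ✓ (rhs at j=3)
  i=4: ✗ (no rhs in [4,6])
  i=5: ✗ (no rhs in [5,7])
  i=6: ✗ (no rhs in [6,8])
  i=7: ✗ (no rhs in [7,9])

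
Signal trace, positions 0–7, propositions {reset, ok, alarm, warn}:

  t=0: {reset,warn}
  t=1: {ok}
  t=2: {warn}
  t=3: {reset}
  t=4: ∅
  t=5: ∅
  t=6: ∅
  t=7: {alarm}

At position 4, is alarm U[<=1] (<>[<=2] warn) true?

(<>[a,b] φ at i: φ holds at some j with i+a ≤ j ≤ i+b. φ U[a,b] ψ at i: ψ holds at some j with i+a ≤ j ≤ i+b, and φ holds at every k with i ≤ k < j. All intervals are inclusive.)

Need some j in [4,5] with <>[<=2] warn, and alarm at every k in [4,j-1].
  j=4: <>[<=2] warn — fails (none in [4,6]).
  j=5: <>[<=2] warn — fails (none in [5,7]).
No j in the window works → until fails.

No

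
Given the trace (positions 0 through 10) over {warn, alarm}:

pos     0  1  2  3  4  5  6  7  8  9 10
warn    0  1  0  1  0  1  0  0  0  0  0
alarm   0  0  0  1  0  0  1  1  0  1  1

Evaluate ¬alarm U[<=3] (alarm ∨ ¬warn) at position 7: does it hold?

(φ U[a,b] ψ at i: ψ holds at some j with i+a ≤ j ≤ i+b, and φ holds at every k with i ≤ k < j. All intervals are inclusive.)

Yes

Need some j in [7,10] with (alarm ∨ ¬warn), and ¬alarm at every k in [7,j-1].
  j=7: (alarm ∨ ¬warn) holds; no prefix to check → satisfied.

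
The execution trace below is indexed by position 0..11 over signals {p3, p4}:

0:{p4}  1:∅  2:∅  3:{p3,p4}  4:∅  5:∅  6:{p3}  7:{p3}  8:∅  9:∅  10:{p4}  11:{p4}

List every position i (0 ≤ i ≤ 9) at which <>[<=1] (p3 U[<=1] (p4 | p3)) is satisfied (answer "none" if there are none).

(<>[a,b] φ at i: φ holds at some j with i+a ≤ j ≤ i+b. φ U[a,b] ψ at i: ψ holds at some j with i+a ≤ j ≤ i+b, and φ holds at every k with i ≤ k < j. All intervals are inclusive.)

Evaluate at each i in [0,9]:
  i=0: ✓ (witness j=0)
  i=1: ✗ (none in [1,2])
  i=2: ✓ (witness j=3)
  i=3: ✓ (witness j=3)
  i=4: ✗ (none in [4,5])
  i=5: ✓ (witness j=6)
  i=6: ✓ (witness j=6)
  i=7: ✓ (witness j=7)
  i=8: ✗ (none in [8,9])
  i=9: ✓ (witness j=10)

0, 2, 3, 5, 6, 7, 9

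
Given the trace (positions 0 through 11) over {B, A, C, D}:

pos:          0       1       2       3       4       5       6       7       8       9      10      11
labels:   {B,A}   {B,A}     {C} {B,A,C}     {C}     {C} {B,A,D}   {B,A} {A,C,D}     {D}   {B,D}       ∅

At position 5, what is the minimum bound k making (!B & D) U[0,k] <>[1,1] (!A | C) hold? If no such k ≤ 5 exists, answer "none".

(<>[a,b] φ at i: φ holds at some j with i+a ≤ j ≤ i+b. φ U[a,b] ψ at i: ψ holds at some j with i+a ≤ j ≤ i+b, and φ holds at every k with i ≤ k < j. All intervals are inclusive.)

none

Need earliest j ≥ 5 with <>[1,1] (!A | C), and (!B & D) at every k in [5,j-1].
  j=5: rhs fails.
  j=6: rhs fails.
  j=7: rhs holds but lhs fails at k=5.
  j=8: rhs holds but lhs fails at k=5.
  j=9: rhs holds but lhs fails at k=5.
  j=10: rhs holds but lhs fails at k=5.
No witness within the range → none.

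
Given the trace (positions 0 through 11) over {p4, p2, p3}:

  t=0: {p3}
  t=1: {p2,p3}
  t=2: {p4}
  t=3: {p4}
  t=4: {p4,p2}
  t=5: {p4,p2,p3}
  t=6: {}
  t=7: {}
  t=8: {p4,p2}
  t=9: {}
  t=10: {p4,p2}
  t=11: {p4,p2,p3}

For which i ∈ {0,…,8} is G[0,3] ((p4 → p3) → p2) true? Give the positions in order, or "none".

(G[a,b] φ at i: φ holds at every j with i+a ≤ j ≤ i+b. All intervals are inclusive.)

Evaluate at each i in [0,8]:
  i=0: ✗ (fails at j=0)
  i=1: ✓ (all of [1,4])
  i=2: ✓ (all of [2,5])
  i=3: ✗ (fails at j=6)
  i=4: ✗ (fails at j=6)
  i=5: ✗ (fails at j=6)
  i=6: ✗ (fails at j=6)
  i=7: ✗ (fails at j=7)
  i=8: ✗ (fails at j=9)

1, 2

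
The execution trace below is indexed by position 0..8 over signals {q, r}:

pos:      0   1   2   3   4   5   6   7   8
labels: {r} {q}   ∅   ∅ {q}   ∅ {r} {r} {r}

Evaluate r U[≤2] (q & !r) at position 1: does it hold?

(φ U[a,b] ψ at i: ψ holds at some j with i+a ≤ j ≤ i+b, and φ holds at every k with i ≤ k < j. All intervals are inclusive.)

True

Need some j in [1,3] with (q & !r), and r at every k in [1,j-1].
  j=1: (q & !r) holds; no prefix to check → satisfied.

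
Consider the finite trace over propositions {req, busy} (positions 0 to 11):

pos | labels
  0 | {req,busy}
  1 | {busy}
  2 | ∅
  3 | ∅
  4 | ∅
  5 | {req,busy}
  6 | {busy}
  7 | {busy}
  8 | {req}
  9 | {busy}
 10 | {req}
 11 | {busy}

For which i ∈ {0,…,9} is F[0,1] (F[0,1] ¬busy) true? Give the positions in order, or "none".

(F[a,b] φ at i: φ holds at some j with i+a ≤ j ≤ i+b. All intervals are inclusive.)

Evaluate at each i in [0,9]:
  i=0: ✓ (witness j=1)
  i=1: ✓ (witness j=1)
  i=2: ✓ (witness j=2)
  i=3: ✓ (witness j=3)
  i=4: ✓ (witness j=4)
  i=5: ✗ (none in [5,6])
  i=6: ✓ (witness j=7)
  i=7: ✓ (witness j=7)
  i=8: ✓ (witness j=8)
  i=9: ✓ (witness j=9)

0, 1, 2, 3, 4, 6, 7, 8, 9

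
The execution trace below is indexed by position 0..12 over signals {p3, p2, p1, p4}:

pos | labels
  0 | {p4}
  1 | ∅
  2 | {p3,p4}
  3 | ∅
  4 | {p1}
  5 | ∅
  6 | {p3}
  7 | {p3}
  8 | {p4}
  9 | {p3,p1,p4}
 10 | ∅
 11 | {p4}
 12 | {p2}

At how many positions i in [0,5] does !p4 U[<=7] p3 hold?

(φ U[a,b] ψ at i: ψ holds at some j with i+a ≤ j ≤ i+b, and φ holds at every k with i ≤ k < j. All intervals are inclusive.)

5

Evaluate at each i in [0,5]:
  i=0: ✗ (lhs fails at k=0 before rhs at j=2)
  i=1: ✓ (rhs at j=2; lhs holds on [1,1])
  i=2: ✓ (rhs at j=2)
  i=3: ✓ (rhs at j=6; lhs holds on [3,5])
  i=4: ✓ (rhs at j=6; lhs holds on [4,5])
  i=5: ✓ (rhs at j=6; lhs holds on [5,5])
Positions where it holds: {1, 2, 3, 4, 5} → 5.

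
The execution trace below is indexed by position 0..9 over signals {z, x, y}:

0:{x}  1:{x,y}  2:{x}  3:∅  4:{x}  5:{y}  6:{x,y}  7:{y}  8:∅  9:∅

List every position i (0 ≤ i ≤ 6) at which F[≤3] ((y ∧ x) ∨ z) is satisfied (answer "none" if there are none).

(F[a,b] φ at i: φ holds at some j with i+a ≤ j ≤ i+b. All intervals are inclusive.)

Evaluate at each i in [0,6]:
  i=0: ✓ (witness j=1)
  i=1: ✓ (witness j=1)
  i=2: ✗ (none in [2,5])
  i=3: ✓ (witness j=6)
  i=4: ✓ (witness j=6)
  i=5: ✓ (witness j=6)
  i=6: ✓ (witness j=6)

0, 1, 3, 4, 5, 6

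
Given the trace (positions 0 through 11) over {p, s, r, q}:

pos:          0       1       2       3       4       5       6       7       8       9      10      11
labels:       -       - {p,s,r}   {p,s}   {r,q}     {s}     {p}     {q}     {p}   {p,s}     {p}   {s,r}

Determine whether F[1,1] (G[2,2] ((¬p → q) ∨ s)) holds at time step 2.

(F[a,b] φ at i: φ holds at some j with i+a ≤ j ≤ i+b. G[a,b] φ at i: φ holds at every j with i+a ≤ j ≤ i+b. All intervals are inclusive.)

Check G[2,2] ((¬p → q) ∨ s) at each j in [3,3]:
  j=3: holds on [5,5]
Found at j=3 → formula holds.

Yes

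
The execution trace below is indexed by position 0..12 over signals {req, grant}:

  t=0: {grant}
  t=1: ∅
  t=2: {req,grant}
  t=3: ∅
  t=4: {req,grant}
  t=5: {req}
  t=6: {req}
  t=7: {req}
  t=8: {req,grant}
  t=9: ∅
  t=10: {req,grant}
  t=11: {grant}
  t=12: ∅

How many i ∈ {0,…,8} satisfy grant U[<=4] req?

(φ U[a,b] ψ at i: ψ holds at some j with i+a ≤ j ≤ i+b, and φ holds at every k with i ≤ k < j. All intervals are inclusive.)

6

Evaluate at each i in [0,8]:
  i=0: ✗ (lhs fails at k=1 before rhs at j=2)
  i=1: ✗ (lhs fails at k=1 before rhs at j=2)
  i=2: ✓ (rhs at j=2)
  i=3: ✗ (lhs fails at k=3 before rhs at j=4)
  i=4: ✓ (rhs at j=4)
  i=5: ✓ (rhs at j=5)
  i=6: ✓ (rhs at j=6)
  i=7: ✓ (rhs at j=7)
  i=8: ✓ (rhs at j=8)
Positions where it holds: {2, 4, 5, 6, 7, 8} → 6.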